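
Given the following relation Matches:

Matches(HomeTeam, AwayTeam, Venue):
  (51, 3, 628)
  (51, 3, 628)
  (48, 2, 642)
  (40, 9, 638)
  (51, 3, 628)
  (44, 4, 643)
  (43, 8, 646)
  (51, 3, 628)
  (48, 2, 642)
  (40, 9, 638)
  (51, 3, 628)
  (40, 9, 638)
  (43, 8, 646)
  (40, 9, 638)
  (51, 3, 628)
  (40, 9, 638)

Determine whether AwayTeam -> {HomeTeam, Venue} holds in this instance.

Yes

AwayTeam=3: 6 rows → {HomeTeam,Venue} = (51, 628), (51, 628), (51, 628), (51, 628), (51, 628), (51, 628) ✓
AwayTeam=2: 2 rows → {HomeTeam,Venue} = (48, 642), (48, 642) ✓
AwayTeam=9: 5 rows → {HomeTeam,Venue} = (40, 638), (40, 638), (40, 638), (40, 638), (40, 638) ✓
AwayTeam=4: 1 row → {HomeTeam,Venue} = (44, 643) ✓
AwayTeam=8: 2 rows → {HomeTeam,Venue} = (43, 646), (43, 646) ✓
Every AwayTeam value is associated with a single {HomeTeam, Venue} value, so AwayTeam -> {HomeTeam, Venue} holds.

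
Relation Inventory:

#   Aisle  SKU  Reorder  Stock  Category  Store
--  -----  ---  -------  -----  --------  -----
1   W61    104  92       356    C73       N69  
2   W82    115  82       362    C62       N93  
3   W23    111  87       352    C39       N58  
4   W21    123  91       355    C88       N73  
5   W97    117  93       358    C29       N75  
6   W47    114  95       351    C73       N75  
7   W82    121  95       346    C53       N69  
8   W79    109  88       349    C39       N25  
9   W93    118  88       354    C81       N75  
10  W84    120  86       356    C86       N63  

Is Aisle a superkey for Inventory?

No

Rows 2 and 7 have the same Aisle value Aisle=W82 but are distinct tuples, so Aisle does not determine every attribute — not a superkey.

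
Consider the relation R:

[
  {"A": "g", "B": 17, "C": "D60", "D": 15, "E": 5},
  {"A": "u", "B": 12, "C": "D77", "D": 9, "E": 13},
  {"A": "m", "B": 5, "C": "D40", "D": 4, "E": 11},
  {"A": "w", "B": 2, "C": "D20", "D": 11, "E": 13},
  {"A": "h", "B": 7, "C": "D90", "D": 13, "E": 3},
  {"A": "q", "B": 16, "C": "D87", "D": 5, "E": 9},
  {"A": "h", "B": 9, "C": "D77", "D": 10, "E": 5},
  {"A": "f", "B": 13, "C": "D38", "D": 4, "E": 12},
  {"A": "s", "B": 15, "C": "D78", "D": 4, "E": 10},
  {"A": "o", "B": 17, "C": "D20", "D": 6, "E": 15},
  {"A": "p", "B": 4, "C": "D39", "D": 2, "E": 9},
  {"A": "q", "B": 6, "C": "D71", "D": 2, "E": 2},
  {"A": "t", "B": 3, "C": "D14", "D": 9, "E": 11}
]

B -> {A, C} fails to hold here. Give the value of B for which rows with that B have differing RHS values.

B=17: 2 rows → {A,C} takes values {(g, D60), (o, D20)} — violation
B=12: 1 row → {A,C} = (u, D77) ✓
B=5: 1 row → {A,C} = (m, D40) ✓
B=2: 1 row → {A,C} = (w, D20) ✓
B=7: 1 row → {A,C} = (h, D90) ✓
B=16: 1 row → {A,C} = (q, D87) ✓
B=9: 1 row → {A,C} = (h, D77) ✓
B=13: 1 row → {A,C} = (f, D38) ✓
B=15: 1 row → {A,C} = (s, D78) ✓
B=4: 1 row → {A,C} = (p, D39) ✓
B=6: 1 row → {A,C} = (q, D71) ✓
B=3: 1 row → {A,C} = (t, D14) ✓
The only B value with inconsistent RHS is B=17.

17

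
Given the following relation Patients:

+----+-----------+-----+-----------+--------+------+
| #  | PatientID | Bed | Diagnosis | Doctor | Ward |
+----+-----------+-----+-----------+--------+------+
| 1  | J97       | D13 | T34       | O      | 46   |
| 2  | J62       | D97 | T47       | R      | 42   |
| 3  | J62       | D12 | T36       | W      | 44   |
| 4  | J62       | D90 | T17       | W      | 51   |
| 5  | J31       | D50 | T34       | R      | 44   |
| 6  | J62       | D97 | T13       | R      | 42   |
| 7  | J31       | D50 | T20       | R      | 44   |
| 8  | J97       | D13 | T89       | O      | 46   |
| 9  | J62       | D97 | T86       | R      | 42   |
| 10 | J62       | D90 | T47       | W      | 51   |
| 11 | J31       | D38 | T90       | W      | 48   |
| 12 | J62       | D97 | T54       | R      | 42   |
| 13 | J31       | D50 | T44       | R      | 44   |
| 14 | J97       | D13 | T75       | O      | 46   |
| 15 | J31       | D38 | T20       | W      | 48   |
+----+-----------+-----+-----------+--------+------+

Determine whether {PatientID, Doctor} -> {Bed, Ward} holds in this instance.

No

(PatientID=J97, Doctor=O): rows 1, 8, 14 → {Bed,Ward} = (D13, 46), (D13, 46), (D13, 46) ✓
(PatientID=J62, Doctor=R): rows 2, 6, 9, 12 → {Bed,Ward} = (D97, 42), (D97, 42), (D97, 42), (D97, 42) ✓
(PatientID=J62, Doctor=W): rows 3, 4, 10 → {Bed,Ward} takes values {(D12, 44), (D90, 51)} — violation
(PatientID=J31, Doctor=R): rows 5, 7, 13 → {Bed,Ward} = (D50, 44), (D50, 44), (D50, 44) ✓
(PatientID=J31, Doctor=W): rows 11, 15 → {Bed,Ward} = (D38, 48), (D38, 48) ✓
Two rows agree on {PatientID, Doctor} but differ on {Bed, Ward}, so {PatientID, Doctor} -> {Bed, Ward} does not hold.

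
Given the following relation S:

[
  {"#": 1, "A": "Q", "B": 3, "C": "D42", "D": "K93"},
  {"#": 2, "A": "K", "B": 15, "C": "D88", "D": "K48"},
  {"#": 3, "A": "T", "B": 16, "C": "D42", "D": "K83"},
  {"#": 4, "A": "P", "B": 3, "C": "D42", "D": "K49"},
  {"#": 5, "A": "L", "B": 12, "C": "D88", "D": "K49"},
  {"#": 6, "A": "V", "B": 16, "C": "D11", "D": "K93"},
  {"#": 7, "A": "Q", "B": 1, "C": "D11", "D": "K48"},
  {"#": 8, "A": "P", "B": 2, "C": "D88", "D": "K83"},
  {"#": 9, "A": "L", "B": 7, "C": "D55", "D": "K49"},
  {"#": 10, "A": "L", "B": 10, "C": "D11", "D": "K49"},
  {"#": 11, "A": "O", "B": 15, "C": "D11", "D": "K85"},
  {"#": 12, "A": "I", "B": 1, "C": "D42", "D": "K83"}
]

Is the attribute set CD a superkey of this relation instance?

No

Rows 3 and 12 have the same CD value (C=D42, D=K83) but are distinct tuples, so CD does not determine every attribute — not a superkey.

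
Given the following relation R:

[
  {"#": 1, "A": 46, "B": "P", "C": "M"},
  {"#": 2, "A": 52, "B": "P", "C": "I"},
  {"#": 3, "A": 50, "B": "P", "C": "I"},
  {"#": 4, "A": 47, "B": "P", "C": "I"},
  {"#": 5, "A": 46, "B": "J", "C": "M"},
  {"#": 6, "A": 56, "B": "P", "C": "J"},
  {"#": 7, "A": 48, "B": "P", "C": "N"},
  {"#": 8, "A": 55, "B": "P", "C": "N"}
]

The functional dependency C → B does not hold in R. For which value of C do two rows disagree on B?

M

C=M: rows 1, 5 → B takes values {P, J} — violation
C=I: rows 2, 3, 4 → B = P, P, P ✓
C=J: row 6 → B = P ✓
C=N: rows 7, 8 → B = P, P ✓
The only C value with inconsistent B is C=M.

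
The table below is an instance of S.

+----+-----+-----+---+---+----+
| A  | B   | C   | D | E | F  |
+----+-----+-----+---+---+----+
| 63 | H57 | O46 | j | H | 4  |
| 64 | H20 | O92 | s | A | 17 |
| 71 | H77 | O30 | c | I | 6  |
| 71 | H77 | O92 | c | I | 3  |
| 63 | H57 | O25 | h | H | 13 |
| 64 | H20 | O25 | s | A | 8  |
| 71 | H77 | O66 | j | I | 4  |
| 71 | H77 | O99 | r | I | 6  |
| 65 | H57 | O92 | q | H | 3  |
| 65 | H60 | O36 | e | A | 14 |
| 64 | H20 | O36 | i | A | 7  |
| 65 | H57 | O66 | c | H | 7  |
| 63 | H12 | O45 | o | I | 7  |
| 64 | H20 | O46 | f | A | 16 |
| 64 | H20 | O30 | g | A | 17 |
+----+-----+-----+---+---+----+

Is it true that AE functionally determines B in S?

(A=63, E=H): 2 rows → B = H57, H57 ✓
(A=64, E=A): 5 rows → B = H20, H20, H20, H20, H20 ✓
(A=71, E=I): 4 rows → B = H77, H77, H77, H77 ✓
(A=65, E=H): 2 rows → B = H57, H57 ✓
(A=65, E=A): 1 row → B = H60 ✓
(A=63, E=I): 1 row → B = H12 ✓
Every AE value is associated with a single B value, so AE → B holds.

Yes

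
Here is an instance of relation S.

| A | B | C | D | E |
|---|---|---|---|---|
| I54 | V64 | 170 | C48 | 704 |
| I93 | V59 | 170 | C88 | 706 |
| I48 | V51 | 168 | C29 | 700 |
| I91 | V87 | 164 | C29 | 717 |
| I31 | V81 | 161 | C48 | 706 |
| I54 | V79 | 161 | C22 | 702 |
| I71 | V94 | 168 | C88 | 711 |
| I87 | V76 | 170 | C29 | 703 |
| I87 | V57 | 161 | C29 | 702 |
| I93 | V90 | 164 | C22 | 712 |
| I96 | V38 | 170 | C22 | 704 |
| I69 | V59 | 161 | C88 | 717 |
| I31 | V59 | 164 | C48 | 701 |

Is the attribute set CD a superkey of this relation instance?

All 13 rows have distinct CD values, so CD → (all attributes) holds and CD is a superkey.

Yes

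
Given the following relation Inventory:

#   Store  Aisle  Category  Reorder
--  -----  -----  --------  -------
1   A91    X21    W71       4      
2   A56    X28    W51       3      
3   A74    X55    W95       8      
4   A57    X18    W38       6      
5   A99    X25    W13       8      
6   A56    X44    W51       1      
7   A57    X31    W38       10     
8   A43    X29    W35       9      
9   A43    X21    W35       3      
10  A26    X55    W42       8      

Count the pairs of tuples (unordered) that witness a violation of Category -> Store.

Category=W51: all 2 rows agree on Store — 0 pairs.
Category=W38: all 2 rows agree on Store — 0 pairs.
Category=W35: all 2 rows agree on Store — 0 pairs.

0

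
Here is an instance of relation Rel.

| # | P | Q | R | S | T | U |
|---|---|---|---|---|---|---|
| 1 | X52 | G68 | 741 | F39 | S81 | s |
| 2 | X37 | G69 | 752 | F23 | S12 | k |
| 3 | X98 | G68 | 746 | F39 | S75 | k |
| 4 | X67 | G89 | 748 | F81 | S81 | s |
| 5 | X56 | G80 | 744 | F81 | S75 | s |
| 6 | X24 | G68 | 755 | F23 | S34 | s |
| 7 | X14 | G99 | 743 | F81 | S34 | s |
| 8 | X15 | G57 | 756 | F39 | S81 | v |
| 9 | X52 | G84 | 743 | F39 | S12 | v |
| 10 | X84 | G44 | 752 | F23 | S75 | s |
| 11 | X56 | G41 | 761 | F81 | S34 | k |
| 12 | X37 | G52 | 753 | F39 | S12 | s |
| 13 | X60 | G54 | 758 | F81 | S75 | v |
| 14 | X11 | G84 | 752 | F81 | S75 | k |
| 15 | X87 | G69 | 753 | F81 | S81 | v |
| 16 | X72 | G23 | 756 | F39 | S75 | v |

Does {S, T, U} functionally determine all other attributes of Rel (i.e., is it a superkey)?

All 16 rows have distinct {S, T, U} values, so {S, T, U} → (all attributes) holds and {S, T, U} is a superkey.

Yes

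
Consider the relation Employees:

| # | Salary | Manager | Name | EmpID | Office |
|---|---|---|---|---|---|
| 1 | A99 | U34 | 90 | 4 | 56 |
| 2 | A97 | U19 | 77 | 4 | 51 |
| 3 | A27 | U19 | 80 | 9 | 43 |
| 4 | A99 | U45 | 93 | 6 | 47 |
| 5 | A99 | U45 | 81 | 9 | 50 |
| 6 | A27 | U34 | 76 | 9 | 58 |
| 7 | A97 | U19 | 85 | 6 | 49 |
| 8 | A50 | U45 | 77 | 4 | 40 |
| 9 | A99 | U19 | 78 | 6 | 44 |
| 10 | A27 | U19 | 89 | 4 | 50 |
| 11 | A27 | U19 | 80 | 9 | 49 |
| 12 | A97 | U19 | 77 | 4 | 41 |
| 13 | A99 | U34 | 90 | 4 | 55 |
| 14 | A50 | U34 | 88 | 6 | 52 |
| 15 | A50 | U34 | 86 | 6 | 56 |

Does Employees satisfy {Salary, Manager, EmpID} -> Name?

No

(Salary=A99, Manager=U34, EmpID=4): rows 1, 13 → Name = 90, 90 ✓
(Salary=A97, Manager=U19, EmpID=4): rows 2, 12 → Name = 77, 77 ✓
(Salary=A27, Manager=U19, EmpID=9): rows 3, 11 → Name = 80, 80 ✓
(Salary=A99, Manager=U45, EmpID=6): row 4 → Name = 93 ✓
(Salary=A99, Manager=U45, EmpID=9): row 5 → Name = 81 ✓
(Salary=A27, Manager=U34, EmpID=9): row 6 → Name = 76 ✓
(Salary=A97, Manager=U19, EmpID=6): row 7 → Name = 85 ✓
(Salary=A50, Manager=U45, EmpID=4): row 8 → Name = 77 ✓
(Salary=A99, Manager=U19, EmpID=6): row 9 → Name = 78 ✓
(Salary=A27, Manager=U19, EmpID=4): row 10 → Name = 89 ✓
(Salary=A50, Manager=U34, EmpID=6): rows 14, 15 → Name takes values {88, 86} — violation
Two rows agree on {Salary, Manager, EmpID} but differ on Name, so {Salary, Manager, EmpID} -> Name does not hold.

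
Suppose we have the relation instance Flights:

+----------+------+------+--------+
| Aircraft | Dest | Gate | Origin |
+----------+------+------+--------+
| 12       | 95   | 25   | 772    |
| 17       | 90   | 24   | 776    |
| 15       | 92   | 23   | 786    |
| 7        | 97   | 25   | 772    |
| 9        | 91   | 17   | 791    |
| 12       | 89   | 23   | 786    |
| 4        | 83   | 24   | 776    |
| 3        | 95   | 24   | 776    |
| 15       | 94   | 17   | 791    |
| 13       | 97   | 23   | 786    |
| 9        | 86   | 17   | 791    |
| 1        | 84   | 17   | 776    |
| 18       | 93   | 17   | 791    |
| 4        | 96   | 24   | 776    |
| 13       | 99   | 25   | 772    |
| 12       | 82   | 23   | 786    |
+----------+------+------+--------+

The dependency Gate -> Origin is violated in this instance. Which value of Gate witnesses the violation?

Gate=25: 3 rows → Origin = 772, 772, 772 ✓
Gate=24: 4 rows → Origin = 776, 776, 776, 776 ✓
Gate=23: 4 rows → Origin = 786, 786, 786, 786 ✓
Gate=17: 5 rows → Origin takes values {791, 776} — violation
The only Gate value with inconsistent Origin is Gate=17.

17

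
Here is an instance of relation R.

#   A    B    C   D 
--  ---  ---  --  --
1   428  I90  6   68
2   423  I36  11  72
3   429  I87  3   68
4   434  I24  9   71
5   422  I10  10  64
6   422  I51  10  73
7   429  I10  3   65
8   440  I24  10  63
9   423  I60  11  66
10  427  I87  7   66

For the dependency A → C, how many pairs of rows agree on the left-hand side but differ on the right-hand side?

0

A=423: all 2 rows agree on C — 0 pairs.
A=429: all 2 rows agree on C — 0 pairs.
A=422: all 2 rows agree on C — 0 pairs.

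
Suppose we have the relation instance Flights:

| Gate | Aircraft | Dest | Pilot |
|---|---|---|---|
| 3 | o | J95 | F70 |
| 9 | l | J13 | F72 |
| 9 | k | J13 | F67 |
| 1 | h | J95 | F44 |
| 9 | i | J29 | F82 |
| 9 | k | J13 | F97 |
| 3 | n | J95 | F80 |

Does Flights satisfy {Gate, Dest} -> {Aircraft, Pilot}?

No

(Gate=3, Dest=J95): 2 rows → {Aircraft,Pilot} takes values {(o, F70), (n, F80)} — violation
(Gate=9, Dest=J13): 3 rows → {Aircraft,Pilot} takes values {(l, F72), (k, F67), (k, F97)} — violation
(Gate=1, Dest=J95): 1 row → {Aircraft,Pilot} = (h, F44) ✓
(Gate=9, Dest=J29): 1 row → {Aircraft,Pilot} = (i, F82) ✓
Two rows agree on {Gate, Dest} but differ on {Aircraft, Pilot}, so {Gate, Dest} -> {Aircraft, Pilot} does not hold.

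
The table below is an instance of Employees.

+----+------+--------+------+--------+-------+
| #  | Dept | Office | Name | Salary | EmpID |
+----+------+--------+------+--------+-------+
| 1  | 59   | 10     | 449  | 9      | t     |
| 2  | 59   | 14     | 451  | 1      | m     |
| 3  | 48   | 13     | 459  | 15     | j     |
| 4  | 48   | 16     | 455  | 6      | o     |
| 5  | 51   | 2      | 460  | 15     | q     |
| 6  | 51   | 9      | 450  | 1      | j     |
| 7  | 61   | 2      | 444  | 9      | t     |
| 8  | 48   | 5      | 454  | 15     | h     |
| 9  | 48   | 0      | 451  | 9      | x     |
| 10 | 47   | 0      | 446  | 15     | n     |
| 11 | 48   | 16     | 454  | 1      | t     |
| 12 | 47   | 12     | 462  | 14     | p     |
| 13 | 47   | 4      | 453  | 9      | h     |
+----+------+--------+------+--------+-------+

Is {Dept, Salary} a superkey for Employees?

Rows 3 and 8 have the same {Dept, Salary} value (Dept=48, Salary=15) but are distinct tuples, so {Dept, Salary} does not determine every attribute — not a superkey.

No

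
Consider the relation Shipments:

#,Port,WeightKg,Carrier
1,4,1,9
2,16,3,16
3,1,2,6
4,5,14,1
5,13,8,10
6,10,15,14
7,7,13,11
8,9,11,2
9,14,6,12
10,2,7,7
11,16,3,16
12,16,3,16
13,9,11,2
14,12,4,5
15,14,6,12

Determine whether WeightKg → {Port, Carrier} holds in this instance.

Yes

WeightKg=1: row 1 → {Port,Carrier} = (4, 9) ✓
WeightKg=3: rows 2, 11, 12 → {Port,Carrier} = (16, 16), (16, 16), (16, 16) ✓
WeightKg=2: row 3 → {Port,Carrier} = (1, 6) ✓
WeightKg=14: row 4 → {Port,Carrier} = (5, 1) ✓
WeightKg=8: row 5 → {Port,Carrier} = (13, 10) ✓
WeightKg=15: row 6 → {Port,Carrier} = (10, 14) ✓
WeightKg=13: row 7 → {Port,Carrier} = (7, 11) ✓
WeightKg=11: rows 8, 13 → {Port,Carrier} = (9, 2), (9, 2) ✓
WeightKg=6: rows 9, 15 → {Port,Carrier} = (14, 12), (14, 12) ✓
WeightKg=7: row 10 → {Port,Carrier} = (2, 7) ✓
WeightKg=4: row 14 → {Port,Carrier} = (12, 5) ✓
Every WeightKg value is associated with a single {Port, Carrier} value, so WeightKg → {Port, Carrier} holds.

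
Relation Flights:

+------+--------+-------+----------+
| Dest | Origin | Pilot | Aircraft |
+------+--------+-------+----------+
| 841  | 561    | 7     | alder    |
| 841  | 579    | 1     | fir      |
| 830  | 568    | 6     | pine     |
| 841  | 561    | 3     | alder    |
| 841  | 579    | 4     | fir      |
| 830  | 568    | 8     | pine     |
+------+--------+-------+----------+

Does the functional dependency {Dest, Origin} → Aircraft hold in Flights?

Yes

(Dest=841, Origin=561): 2 rows → Aircraft = alder, alder ✓
(Dest=841, Origin=579): 2 rows → Aircraft = fir, fir ✓
(Dest=830, Origin=568): 2 rows → Aircraft = pine, pine ✓
Every {Dest, Origin} value is associated with a single Aircraft value, so {Dest, Origin} → Aircraft holds.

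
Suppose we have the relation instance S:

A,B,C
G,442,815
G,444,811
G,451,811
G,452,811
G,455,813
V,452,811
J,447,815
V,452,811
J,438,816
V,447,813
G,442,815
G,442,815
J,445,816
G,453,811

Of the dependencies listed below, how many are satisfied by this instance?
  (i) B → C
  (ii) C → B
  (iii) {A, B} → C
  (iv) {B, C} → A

(i) B → C: B=447: 2 rows → C takes values {815, 813} — violation — fails.
(ii) C → B: C=815: 4 rows → B takes values {442, 447} — violation; C=811: 6 rows → B takes values {444, 451, 452, 453} — violation; C=813: 2 rows → B takes values {455, 447} — violation; C=816: 2 rows → B takes values {438, 445} — violation — fails.
(iii) {A, B} → C: every LHS value maps to a single RHS value — holds.
(iv) {B, C} → A: (B=452, C=811): 3 rows → A takes values {G, V} — violation — fails.
1 of the 4 dependencies holds.

1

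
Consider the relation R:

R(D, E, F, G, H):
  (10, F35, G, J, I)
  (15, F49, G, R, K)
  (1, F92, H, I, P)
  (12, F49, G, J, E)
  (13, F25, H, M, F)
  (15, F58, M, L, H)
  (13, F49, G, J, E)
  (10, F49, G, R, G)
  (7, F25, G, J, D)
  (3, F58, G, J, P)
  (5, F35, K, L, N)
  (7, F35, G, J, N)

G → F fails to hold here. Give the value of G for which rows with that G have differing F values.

G=J: 6 rows → F = G, G, G, G, G, G ✓
G=R: 2 rows → F = G, G ✓
G=I: 1 row → F = H ✓
G=M: 1 row → F = H ✓
G=L: 2 rows → F takes values {M, K} — violation
The only G value with inconsistent F is G=L.

L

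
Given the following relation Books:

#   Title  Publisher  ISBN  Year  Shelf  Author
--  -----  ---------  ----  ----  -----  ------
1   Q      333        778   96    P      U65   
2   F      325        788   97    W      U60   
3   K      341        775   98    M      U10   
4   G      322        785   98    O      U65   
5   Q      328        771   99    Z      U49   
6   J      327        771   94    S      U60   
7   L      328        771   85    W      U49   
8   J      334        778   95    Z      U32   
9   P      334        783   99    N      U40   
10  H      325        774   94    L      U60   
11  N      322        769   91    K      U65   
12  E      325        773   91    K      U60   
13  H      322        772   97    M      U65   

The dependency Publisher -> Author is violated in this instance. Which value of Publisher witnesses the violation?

334

Publisher=333: row 1 → Author = U65 ✓
Publisher=325: rows 2, 10, 12 → Author = U60, U60, U60 ✓
Publisher=341: row 3 → Author = U10 ✓
Publisher=322: rows 4, 11, 13 → Author = U65, U65, U65 ✓
Publisher=328: rows 5, 7 → Author = U49, U49 ✓
Publisher=327: row 6 → Author = U60 ✓
Publisher=334: rows 8, 9 → Author takes values {U32, U40} — violation
The only Publisher value with inconsistent Author is Publisher=334.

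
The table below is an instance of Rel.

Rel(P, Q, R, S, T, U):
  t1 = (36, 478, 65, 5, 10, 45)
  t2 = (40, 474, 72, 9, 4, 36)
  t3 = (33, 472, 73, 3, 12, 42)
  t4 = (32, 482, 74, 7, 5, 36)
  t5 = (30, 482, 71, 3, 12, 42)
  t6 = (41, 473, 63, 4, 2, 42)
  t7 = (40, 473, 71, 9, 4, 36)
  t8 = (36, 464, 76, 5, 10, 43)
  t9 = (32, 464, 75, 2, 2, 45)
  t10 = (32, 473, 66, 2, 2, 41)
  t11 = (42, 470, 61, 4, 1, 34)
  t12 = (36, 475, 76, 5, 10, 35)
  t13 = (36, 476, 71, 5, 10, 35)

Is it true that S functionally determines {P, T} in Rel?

No

S=5: rows 1, 8, 12, 13 → {P,T} = (36, 10), (36, 10), (36, 10), (36, 10) ✓
S=9: rows 2, 7 → {P,T} = (40, 4), (40, 4) ✓
S=3: rows 3, 5 → {P,T} takes values {(33, 12), (30, 12)} — violation
S=7: row 4 → {P,T} = (32, 5) ✓
S=4: rows 6, 11 → {P,T} takes values {(41, 2), (42, 1)} — violation
S=2: rows 9, 10 → {P,T} = (32, 2), (32, 2) ✓
Two rows agree on S but differ on {P, T}, so S -> {P, T} does not hold.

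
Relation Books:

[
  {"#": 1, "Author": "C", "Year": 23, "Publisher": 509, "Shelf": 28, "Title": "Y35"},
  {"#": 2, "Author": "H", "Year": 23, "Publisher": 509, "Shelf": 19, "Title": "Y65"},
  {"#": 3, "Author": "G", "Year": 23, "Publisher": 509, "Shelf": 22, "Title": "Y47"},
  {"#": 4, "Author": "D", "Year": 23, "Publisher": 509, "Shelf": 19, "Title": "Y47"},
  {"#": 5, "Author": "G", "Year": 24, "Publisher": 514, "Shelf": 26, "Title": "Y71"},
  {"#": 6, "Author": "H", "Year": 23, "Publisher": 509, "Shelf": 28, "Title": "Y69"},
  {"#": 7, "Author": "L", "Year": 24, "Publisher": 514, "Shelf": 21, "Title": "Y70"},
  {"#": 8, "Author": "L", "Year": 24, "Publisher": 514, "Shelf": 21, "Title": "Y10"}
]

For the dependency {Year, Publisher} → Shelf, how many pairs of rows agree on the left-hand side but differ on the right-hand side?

(Year=23, Publisher=509): violating pairs (1,2), (1,3), (1,4), (2,3), (2,6), (3,4), (3,6), (4,6) — 8 pairs.
(Year=24, Publisher=514): violating pairs (5,7), (5,8) — 2 pairs.

10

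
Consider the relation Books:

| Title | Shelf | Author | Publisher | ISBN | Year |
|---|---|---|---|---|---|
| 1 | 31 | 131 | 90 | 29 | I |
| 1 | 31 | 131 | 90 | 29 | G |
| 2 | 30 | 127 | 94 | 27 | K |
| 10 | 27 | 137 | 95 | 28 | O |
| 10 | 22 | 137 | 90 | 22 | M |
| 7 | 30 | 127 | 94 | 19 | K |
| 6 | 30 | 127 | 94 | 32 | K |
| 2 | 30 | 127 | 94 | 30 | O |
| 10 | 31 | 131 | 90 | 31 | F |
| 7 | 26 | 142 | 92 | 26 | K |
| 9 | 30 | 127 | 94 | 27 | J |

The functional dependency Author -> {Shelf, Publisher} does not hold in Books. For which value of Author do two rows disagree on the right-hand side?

Author=131: 3 rows → {Shelf,Publisher} = (31, 90), (31, 90), (31, 90) ✓
Author=127: 5 rows → {Shelf,Publisher} = (30, 94), (30, 94), (30, 94), (30, 94), (30, 94) ✓
Author=137: 2 rows → {Shelf,Publisher} takes values {(27, 95), (22, 90)} — violation
Author=142: 1 row → {Shelf,Publisher} = (26, 92) ✓
The only Author value with inconsistent RHS is Author=137.

137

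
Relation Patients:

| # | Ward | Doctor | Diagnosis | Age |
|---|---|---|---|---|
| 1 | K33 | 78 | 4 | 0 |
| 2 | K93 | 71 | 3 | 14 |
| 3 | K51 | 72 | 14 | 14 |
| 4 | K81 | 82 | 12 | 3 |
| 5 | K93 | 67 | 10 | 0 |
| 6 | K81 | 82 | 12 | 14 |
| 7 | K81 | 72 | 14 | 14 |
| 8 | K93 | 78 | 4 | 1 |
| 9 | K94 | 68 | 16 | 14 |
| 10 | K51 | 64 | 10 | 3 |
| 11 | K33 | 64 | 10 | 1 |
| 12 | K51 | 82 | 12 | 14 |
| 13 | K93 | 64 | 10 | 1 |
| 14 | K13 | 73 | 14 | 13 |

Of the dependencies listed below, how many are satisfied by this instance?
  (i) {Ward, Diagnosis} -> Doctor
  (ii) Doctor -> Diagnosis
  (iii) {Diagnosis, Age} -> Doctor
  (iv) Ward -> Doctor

2

(i) {Ward, Diagnosis} -> Doctor: (Ward=K93, Diagnosis=10): rows 5, 13 → Doctor takes values {67, 64} — violation — fails.
(ii) Doctor -> Diagnosis: every LHS value maps to a single RHS value — holds.
(iii) {Diagnosis, Age} -> Doctor: every LHS value maps to a single RHS value — holds.
(iv) Ward -> Doctor: Ward=K33: rows 1, 11 → Doctor takes values {78, 64} — violation; Ward=K93: rows 2, 5, 8, 13 → Doctor takes values {71, 67, 78, 64} — violation; Ward=K51: rows 3, 10, 12 → Doctor takes values {72, 64, 82} — violation; Ward=K81: rows 4, 6, 7 → Doctor takes values {82, 72} — violation — fails.
2 of the 4 dependencies hold.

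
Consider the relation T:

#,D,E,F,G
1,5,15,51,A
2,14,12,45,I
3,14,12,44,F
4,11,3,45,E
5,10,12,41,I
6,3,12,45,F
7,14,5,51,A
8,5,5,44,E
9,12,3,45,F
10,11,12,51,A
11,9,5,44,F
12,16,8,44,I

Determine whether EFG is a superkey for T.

Yes

All 12 rows have distinct EFG values, so EFG → (all attributes) holds and EFG is a superkey.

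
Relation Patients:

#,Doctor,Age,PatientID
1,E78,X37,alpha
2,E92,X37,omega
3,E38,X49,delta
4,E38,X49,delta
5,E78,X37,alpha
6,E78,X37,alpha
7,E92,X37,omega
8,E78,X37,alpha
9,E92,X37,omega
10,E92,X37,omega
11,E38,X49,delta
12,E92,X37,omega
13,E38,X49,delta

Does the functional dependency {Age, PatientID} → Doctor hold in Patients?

(Age=X37, PatientID=alpha): rows 1, 5, 6, 8 → Doctor = E78, E78, E78, E78 ✓
(Age=X37, PatientID=omega): rows 2, 7, 9, 10, 12 → Doctor = E92, E92, E92, E92, E92 ✓
(Age=X49, PatientID=delta): rows 3, 4, 11, 13 → Doctor = E38, E38, E38, E38 ✓
Every {Age, PatientID} value is associated with a single Doctor value, so {Age, PatientID} → Doctor holds.

Yes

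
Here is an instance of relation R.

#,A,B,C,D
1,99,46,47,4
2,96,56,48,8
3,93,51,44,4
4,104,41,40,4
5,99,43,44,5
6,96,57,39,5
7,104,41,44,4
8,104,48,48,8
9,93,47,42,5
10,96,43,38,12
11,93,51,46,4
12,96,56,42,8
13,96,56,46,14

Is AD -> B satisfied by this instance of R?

(A=99, D=4): row 1 → B = 46 ✓
(A=96, D=8): rows 2, 12 → B = 56, 56 ✓
(A=93, D=4): rows 3, 11 → B = 51, 51 ✓
(A=104, D=4): rows 4, 7 → B = 41, 41 ✓
(A=99, D=5): row 5 → B = 43 ✓
(A=96, D=5): row 6 → B = 57 ✓
(A=104, D=8): row 8 → B = 48 ✓
(A=93, D=5): row 9 → B = 47 ✓
(A=96, D=12): row 10 → B = 43 ✓
(A=96, D=14): row 13 → B = 56 ✓
Every AD value is associated with a single B value, so AD -> B holds.

Yes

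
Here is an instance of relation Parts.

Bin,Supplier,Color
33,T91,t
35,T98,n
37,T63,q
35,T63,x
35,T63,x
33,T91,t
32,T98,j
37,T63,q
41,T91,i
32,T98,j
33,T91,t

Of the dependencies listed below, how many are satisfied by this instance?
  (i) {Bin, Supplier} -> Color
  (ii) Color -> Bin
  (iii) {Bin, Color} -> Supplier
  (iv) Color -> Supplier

4

(i) {Bin, Supplier} -> Color: every LHS value maps to a single RHS value — holds.
(ii) Color -> Bin: every LHS value maps to a single RHS value — holds.
(iii) {Bin, Color} -> Supplier: every LHS value maps to a single RHS value — holds.
(iv) Color -> Supplier: every LHS value maps to a single RHS value — holds.
4 of the 4 dependencies hold.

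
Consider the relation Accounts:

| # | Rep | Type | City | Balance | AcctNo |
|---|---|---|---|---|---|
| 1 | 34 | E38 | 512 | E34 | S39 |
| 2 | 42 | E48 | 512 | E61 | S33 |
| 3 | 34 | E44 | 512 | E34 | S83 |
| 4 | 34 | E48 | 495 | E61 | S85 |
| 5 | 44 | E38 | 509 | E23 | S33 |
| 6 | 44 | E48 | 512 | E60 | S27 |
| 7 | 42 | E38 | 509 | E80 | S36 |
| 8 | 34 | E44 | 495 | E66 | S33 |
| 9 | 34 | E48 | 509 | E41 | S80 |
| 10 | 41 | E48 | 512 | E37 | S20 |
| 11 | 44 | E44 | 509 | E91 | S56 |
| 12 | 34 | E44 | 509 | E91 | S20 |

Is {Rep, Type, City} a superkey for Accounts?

All 12 rows have distinct {Rep, Type, City} values, so {Rep, Type, City} → (all attributes) holds and {Rep, Type, City} is a superkey.

Yes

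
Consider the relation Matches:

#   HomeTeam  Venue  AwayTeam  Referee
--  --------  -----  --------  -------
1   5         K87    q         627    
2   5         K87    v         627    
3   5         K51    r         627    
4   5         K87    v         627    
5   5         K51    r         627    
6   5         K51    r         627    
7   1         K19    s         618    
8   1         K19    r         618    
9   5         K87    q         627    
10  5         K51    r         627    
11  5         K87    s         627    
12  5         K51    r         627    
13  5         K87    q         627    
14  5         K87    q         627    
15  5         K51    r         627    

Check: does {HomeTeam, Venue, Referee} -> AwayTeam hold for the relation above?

No

(HomeTeam=5, Venue=K87, Referee=627): rows 1, 2, 4, 9, 11, 13, 14 → AwayTeam takes values {q, v, s} — violation
(HomeTeam=5, Venue=K51, Referee=627): rows 3, 5, 6, 10, 12, 15 → AwayTeam = r, r, r, r, r, r ✓
(HomeTeam=1, Venue=K19, Referee=618): rows 7, 8 → AwayTeam takes values {s, r} — violation
Two rows agree on {HomeTeam, Venue, Referee} but differ on AwayTeam, so {HomeTeam, Venue, Referee} -> AwayTeam does not hold.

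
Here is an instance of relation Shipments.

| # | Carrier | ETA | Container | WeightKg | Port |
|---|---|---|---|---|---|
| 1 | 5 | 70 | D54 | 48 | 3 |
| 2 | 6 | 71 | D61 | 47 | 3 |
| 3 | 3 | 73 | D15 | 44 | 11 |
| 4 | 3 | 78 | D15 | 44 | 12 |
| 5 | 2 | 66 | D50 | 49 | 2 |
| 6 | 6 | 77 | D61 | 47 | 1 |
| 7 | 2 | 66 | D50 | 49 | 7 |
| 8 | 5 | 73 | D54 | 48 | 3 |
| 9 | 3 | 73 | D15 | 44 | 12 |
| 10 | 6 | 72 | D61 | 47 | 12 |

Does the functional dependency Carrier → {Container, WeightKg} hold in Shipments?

Yes

Carrier=5: rows 1, 8 → {Container,WeightKg} = (D54, 48), (D54, 48) ✓
Carrier=6: rows 2, 6, 10 → {Container,WeightKg} = (D61, 47), (D61, 47), (D61, 47) ✓
Carrier=3: rows 3, 4, 9 → {Container,WeightKg} = (D15, 44), (D15, 44), (D15, 44) ✓
Carrier=2: rows 5, 7 → {Container,WeightKg} = (D50, 49), (D50, 49) ✓
Every Carrier value is associated with a single {Container, WeightKg} value, so Carrier → {Container, WeightKg} holds.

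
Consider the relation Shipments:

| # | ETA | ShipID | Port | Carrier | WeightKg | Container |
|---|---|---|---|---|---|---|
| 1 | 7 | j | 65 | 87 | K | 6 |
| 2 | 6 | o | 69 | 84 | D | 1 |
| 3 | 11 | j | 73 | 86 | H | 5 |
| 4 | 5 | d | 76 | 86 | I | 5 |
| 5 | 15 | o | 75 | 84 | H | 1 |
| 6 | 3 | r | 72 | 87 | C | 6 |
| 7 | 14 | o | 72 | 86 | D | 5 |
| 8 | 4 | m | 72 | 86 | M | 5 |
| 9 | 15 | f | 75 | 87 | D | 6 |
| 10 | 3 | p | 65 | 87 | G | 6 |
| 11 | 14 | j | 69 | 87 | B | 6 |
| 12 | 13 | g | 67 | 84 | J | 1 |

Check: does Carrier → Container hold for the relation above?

Carrier=87: rows 1, 6, 9, 10, 11 → Container = 6, 6, 6, 6, 6 ✓
Carrier=84: rows 2, 5, 12 → Container = 1, 1, 1 ✓
Carrier=86: rows 3, 4, 7, 8 → Container = 5, 5, 5, 5 ✓
Every Carrier value is associated with a single Container value, so Carrier → Container holds.

Yes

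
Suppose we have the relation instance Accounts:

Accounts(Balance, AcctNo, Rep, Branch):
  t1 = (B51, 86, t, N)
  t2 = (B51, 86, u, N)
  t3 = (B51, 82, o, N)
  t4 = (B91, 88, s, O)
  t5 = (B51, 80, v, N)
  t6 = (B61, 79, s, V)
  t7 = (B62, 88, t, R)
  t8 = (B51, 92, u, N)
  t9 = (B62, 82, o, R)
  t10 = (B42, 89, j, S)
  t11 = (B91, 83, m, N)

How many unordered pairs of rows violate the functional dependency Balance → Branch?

Balance=B51: all 5 rows agree on Branch — 0 pairs.
Balance=B91: violating pairs (4,11) — 1 pair.
Balance=B62: all 2 rows agree on Branch — 0 pairs.

1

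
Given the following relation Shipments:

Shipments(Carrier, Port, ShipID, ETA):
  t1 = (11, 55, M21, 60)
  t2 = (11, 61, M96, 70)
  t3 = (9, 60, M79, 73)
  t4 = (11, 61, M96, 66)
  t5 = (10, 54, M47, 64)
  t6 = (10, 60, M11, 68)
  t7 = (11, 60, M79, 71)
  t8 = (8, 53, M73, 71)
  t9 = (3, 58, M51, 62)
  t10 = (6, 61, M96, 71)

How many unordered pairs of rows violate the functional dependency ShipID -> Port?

ShipID=M96: all 3 rows agree on Port — 0 pairs.
ShipID=M79: all 2 rows agree on Port — 0 pairs.

0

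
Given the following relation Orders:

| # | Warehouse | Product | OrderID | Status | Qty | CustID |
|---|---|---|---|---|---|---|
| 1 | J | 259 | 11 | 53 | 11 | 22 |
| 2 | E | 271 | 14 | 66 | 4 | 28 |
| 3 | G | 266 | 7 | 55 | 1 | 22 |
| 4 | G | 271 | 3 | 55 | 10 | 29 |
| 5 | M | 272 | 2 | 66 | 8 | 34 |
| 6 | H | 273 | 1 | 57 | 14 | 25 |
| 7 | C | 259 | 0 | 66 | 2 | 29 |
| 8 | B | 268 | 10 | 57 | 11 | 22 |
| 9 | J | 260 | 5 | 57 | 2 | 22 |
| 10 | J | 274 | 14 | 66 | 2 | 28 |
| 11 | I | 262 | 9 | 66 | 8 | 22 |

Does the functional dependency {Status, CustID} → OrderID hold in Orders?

No

(Status=53, CustID=22): row 1 → OrderID = 11 ✓
(Status=66, CustID=28): rows 2, 10 → OrderID = 14, 14 ✓
(Status=55, CustID=22): row 3 → OrderID = 7 ✓
(Status=55, CustID=29): row 4 → OrderID = 3 ✓
(Status=66, CustID=34): row 5 → OrderID = 2 ✓
(Status=57, CustID=25): row 6 → OrderID = 1 ✓
(Status=66, CustID=29): row 7 → OrderID = 0 ✓
(Status=57, CustID=22): rows 8, 9 → OrderID takes values {10, 5} — violation
(Status=66, CustID=22): row 11 → OrderID = 9 ✓
Two rows agree on {Status, CustID} but differ on OrderID, so {Status, CustID} → OrderID does not hold.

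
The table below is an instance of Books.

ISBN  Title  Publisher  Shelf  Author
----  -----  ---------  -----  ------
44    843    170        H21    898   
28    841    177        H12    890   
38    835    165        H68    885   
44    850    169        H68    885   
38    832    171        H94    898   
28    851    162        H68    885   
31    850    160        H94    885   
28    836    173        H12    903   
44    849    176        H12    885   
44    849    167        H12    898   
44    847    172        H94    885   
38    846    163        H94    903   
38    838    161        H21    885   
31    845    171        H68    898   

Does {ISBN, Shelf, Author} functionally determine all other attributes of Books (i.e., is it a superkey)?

Yes

All 14 rows have distinct {ISBN, Shelf, Author} values, so {ISBN, Shelf, Author} → (all attributes) holds and {ISBN, Shelf, Author} is a superkey.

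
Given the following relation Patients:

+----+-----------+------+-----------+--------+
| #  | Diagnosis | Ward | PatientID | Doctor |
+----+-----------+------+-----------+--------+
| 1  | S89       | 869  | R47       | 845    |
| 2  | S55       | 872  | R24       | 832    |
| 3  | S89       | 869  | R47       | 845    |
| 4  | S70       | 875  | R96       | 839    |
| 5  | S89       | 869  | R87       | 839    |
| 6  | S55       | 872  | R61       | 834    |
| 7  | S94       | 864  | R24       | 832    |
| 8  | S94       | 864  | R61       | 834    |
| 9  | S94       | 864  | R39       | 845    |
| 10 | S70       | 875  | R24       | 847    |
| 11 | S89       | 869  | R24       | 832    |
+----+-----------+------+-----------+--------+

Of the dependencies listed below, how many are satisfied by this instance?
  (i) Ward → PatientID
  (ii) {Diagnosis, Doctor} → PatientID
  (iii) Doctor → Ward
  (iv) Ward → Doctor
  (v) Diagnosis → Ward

(i) Ward → PatientID: Ward=869: rows 1, 3, 5, 11 → PatientID takes values {R47, R87, R24} — violation; Ward=872: rows 2, 6 → PatientID takes values {R24, R61} — violation; Ward=875: rows 4, 10 → PatientID takes values {R96, R24} — violation; Ward=864: rows 7, 8, 9 → PatientID takes values {R24, R61, R39} — violation — fails.
(ii) {Diagnosis, Doctor} → PatientID: every LHS value maps to a single RHS value — holds.
(iii) Doctor → Ward: Doctor=845: rows 1, 3, 9 → Ward takes values {869, 864} — violation; Doctor=832: rows 2, 7, 11 → Ward takes values {872, 864, 869} — violation; Doctor=839: rows 4, 5 → Ward takes values {875, 869} — violation; Doctor=834: rows 6, 8 → Ward takes values {872, 864} — violation — fails.
(iv) Ward → Doctor: Ward=869: rows 1, 3, 5, 11 → Doctor takes values {845, 839, 832} — violation; Ward=872: rows 2, 6 → Doctor takes values {832, 834} — violation; Ward=875: rows 4, 10 → Doctor takes values {839, 847} — violation; Ward=864: rows 7, 8, 9 → Doctor takes values {832, 834, 845} — violation — fails.
(v) Diagnosis → Ward: every LHS value maps to a single RHS value — holds.
2 of the 5 dependencies hold.

2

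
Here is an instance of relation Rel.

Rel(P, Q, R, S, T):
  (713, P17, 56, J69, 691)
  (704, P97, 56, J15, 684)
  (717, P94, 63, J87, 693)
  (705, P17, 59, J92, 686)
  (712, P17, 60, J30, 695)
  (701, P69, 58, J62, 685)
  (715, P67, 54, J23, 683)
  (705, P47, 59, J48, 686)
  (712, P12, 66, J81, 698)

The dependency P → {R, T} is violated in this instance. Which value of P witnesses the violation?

712

P=713: 1 row → {R,T} = (56, 691) ✓
P=704: 1 row → {R,T} = (56, 684) ✓
P=717: 1 row → {R,T} = (63, 693) ✓
P=705: 2 rows → {R,T} = (59, 686), (59, 686) ✓
P=712: 2 rows → {R,T} takes values {(60, 695), (66, 698)} — violation
P=701: 1 row → {R,T} = (58, 685) ✓
P=715: 1 row → {R,T} = (54, 683) ✓
The only P value with inconsistent RHS is P=712.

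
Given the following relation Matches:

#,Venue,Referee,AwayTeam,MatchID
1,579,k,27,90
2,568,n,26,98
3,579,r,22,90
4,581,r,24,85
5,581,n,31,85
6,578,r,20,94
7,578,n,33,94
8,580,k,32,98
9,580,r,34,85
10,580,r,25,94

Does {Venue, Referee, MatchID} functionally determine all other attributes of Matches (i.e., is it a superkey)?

All 10 rows have distinct {Venue, Referee, MatchID} values, so {Venue, Referee, MatchID} → (all attributes) holds and {Venue, Referee, MatchID} is a superkey.

Yes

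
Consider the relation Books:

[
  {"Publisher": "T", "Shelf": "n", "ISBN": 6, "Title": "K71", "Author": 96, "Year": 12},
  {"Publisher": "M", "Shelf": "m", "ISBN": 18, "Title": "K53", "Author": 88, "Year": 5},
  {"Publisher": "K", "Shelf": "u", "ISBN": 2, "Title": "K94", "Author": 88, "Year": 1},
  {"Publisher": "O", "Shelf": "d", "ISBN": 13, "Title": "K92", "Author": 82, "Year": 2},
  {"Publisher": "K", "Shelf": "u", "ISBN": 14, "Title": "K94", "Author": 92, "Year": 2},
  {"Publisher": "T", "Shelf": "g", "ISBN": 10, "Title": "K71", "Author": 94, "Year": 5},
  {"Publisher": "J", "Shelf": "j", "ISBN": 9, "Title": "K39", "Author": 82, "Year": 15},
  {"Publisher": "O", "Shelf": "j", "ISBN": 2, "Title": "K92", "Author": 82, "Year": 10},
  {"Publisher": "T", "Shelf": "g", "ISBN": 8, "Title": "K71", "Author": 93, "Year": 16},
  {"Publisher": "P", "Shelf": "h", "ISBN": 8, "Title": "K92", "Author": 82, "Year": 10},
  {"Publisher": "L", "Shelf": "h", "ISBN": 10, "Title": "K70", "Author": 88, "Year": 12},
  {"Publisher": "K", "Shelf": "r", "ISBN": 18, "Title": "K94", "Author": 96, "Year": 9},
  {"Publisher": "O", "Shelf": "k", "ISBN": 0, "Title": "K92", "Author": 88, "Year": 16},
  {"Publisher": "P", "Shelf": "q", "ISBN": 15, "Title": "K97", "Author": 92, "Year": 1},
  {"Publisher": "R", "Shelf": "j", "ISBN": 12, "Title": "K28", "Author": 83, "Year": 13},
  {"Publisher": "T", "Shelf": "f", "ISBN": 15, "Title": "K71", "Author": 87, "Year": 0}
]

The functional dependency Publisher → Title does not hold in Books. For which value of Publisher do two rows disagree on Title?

P

Publisher=T: 4 rows → Title = K71, K71, K71, K71 ✓
Publisher=M: 1 row → Title = K53 ✓
Publisher=K: 3 rows → Title = K94, K94, K94 ✓
Publisher=O: 3 rows → Title = K92, K92, K92 ✓
Publisher=J: 1 row → Title = K39 ✓
Publisher=P: 2 rows → Title takes values {K92, K97} — violation
Publisher=L: 1 row → Title = K70 ✓
Publisher=R: 1 row → Title = K28 ✓
The only Publisher value with inconsistent Title is Publisher=P.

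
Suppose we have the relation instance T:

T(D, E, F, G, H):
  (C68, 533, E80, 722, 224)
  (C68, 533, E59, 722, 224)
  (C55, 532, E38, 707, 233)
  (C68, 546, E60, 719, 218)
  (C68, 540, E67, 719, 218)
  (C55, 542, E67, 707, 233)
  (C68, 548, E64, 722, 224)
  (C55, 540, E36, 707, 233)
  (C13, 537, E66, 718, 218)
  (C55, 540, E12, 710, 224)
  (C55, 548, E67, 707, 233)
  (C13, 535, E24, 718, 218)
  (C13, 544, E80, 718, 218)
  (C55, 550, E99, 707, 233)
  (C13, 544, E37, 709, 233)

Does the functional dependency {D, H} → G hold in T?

(D=C68, H=224): 3 rows → G = 722, 722, 722 ✓
(D=C55, H=233): 5 rows → G = 707, 707, 707, 707, 707 ✓
(D=C68, H=218): 2 rows → G = 719, 719 ✓
(D=C13, H=218): 3 rows → G = 718, 718, 718 ✓
(D=C55, H=224): 1 row → G = 710 ✓
(D=C13, H=233): 1 row → G = 709 ✓
Every {D, H} value is associated with a single G value, so {D, H} → G holds.

Yes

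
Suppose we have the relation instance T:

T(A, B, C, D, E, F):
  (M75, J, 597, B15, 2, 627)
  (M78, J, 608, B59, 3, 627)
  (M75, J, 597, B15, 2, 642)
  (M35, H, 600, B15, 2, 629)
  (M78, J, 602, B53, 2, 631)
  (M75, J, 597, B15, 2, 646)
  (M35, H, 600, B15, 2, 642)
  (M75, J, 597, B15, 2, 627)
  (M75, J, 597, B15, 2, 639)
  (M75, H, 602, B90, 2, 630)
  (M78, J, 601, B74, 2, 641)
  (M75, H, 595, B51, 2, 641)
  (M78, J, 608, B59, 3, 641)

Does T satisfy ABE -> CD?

(A=M75, B=J, E=2): 5 rows → {C,D} = (597, B15), (597, B15), (597, B15), (597, B15), (597, B15) ✓
(A=M78, B=J, E=3): 2 rows → {C,D} = (608, B59), (608, B59) ✓
(A=M35, B=H, E=2): 2 rows → {C,D} = (600, B15), (600, B15) ✓
(A=M78, B=J, E=2): 2 rows → {C,D} takes values {(602, B53), (601, B74)} — violation
(A=M75, B=H, E=2): 2 rows → {C,D} takes values {(602, B90), (595, B51)} — violation
Two rows agree on ABE but differ on CD, so ABE -> CD does not hold.

No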